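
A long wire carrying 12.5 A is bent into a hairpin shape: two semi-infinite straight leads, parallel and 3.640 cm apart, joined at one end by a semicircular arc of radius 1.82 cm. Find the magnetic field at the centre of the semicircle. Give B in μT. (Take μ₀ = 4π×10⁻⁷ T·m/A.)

The semicircular arc contributes B_arc = μ₀I·π/(4πR) = μ₀I/(4R) = 2.16×10⁻⁴ T.
Each semi-infinite lead is at perpendicular distance R = 0.0182 m from the centre, with the perpendicular foot at its near end, so it contributes μ₀I/(4πR); both point the same way, together 1.37×10⁻⁴ T.
Arc and leads all point the same direction: B = 2.16×10⁻⁴ + 1.37×10⁻⁴ = 3.53×10⁻⁴ T.

B ≈ 353 μT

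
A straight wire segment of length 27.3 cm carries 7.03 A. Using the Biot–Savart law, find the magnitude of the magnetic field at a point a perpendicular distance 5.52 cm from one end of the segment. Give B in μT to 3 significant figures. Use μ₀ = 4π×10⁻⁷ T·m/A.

B ≈ 12.5 μT

For a finite straight segment, B = (μ₀I/4πd)(sinθ₁ + sinθ₂), where θ₁, θ₂ are the angles from the perpendicular to each end.
The perpendicular foot is at one end, so the two end-offsets along the wire are 0 and L = 0.273 m.
sinθ₁ = 0/√(0²+0.0552²) = 0.0000; sinθ₂ = 0.273/√(0.273²+0.0552²) = 0.9802.
B = (4π×10⁻⁷ × 7.03) / (4π × 0.0552) × (0.0000 + 0.9802) = 1.25×10⁻⁵ T.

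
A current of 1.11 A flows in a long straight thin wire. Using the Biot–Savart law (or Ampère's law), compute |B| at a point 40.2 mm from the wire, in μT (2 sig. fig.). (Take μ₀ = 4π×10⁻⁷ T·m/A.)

B ≈ 5.5 μT

For an infinitely long straight wire, B = μ₀I/(2πd).
B = (4π×10⁻⁷ × 1.11) / (2π × 0.0402) = 5.52×10⁻⁶ T.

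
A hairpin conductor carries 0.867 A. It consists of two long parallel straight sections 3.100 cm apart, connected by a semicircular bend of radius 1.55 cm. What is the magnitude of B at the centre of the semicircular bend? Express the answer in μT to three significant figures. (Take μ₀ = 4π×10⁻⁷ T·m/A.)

B ≈ 28.8 μT

The semicircular arc contributes B_arc = μ₀I·π/(4πR) = μ₀I/(4R) = 1.76×10⁻⁵ T.
Each semi-infinite lead is at perpendicular distance R = 0.0155 m from the centre, with the perpendicular foot at its near end, so it contributes μ₀I/(4πR); both point the same way, together 1.12×10⁻⁵ T.
Arc and leads all point the same direction: B = 1.76×10⁻⁵ + 1.12×10⁻⁵ = 2.88×10⁻⁵ T.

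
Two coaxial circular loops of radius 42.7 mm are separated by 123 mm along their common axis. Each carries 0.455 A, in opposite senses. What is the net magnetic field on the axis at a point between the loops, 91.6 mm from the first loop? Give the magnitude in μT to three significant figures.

Each loop contributes B = μ₀IR²/[2(R²+z²)^(3/2)] on the axis, with z measured from that loop.
Loop 1 (z = 0.0916 m): B₁ = 5.05×10⁻⁷ T. Loop 2 (z = 0.0314 m): B₂ = 3.50×10⁻⁶ T.
The fields oppose: B = |B₁ − B₂| = 3.00×10⁻⁶ T.

B ≈ 3.00 μT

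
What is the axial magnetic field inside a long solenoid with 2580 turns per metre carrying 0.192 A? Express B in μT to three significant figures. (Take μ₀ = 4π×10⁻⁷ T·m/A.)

B ≈ 622 μT

Inside a long solenoid, B = μ₀nI with n = 2580 turns/m.
B = 4π×10⁻⁷ × 2580 × 0.192 = 6.22×10⁻⁴ T.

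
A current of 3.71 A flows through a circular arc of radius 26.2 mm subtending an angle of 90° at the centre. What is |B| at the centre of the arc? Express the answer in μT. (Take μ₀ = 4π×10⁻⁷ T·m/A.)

B ≈ 22.2 μT

The Biot–Savart field of a circular arc at its centre is B = μ₀Iφ/(4πR), with φ = 1.571 rad.
B = (4π×10⁻⁷ × 3.71 × 1.571) / (4π × 0.0262) = 2.22×10⁻⁵ T.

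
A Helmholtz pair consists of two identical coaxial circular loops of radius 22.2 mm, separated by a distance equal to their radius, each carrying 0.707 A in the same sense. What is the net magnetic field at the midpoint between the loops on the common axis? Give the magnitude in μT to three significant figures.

B ≈ 28.6 μT

Each loop contributes B = μ₀IR²/[2(R²+z²)^(3/2)] on the axis, with z measured from that loop.
Loop 1 (z = 0.0111 m): B₁ = 1.43×10⁻⁵ T. Loop 2 (z = 0.0111 m): B₂ = 1.43×10⁻⁵ T.
The fields add: B = B₁ + B₂ = 2.86×10⁻⁵ T.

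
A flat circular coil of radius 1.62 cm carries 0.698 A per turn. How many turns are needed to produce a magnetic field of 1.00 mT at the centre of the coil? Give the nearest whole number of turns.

For an N-turn coil, B = Nμ₀I/(2R). A single turn gives B₁ = 2.71×10⁻⁵ T with R = 0.0162 m.
N = B/B₁ = 1.00×10⁻³ / 2.71×10⁻⁵ = 36.94.

N = 37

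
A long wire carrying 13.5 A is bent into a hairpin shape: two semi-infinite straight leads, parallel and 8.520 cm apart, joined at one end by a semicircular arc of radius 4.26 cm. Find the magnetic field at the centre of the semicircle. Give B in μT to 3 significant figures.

B ≈ 163 μT

The semicircular arc contributes B_arc = μ₀I·π/(4πR) = μ₀I/(4R) = 9.96×10⁻⁵ T.
Each semi-infinite lead is at perpendicular distance R = 0.0426 m from the centre, with the perpendicular foot at its near end, so it contributes μ₀I/(4πR); both point the same way, together 6.34×10⁻⁵ T.
Arc and leads all point the same direction: B = 9.96×10⁻⁵ + 6.34×10⁻⁵ = 1.63×10⁻⁴ T.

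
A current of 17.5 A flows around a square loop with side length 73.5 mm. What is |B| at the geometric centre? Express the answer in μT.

B ≈ 269 μT

Each side is a finite straight segment at perpendicular distance d = a/(2 tan(π/4)) = 0.03675 m from the centre, with end-angles ±π/4.
One side contributes B₁ = (μ₀I/4πd)·2 sin(π/4) = 6.73×10⁻⁵ T.
All 4 sides add in the same direction: B = 4 × 6.73×10⁻⁵ = 2.69×10⁻⁴ T.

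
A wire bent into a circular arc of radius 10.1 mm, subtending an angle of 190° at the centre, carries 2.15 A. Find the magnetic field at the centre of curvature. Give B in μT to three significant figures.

The Biot–Savart field of a circular arc at its centre is B = μ₀Iφ/(4πR), with φ = 3.316 rad.
B = (4π×10⁻⁷ × 2.15 × 3.316) / (4π × 0.0101) = 7.06×10⁻⁵ T.

B ≈ 70.6 μT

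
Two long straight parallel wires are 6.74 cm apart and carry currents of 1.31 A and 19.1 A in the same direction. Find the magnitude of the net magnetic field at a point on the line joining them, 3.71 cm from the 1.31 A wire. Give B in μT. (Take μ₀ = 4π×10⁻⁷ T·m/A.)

B ≈ 119 μT

Each long wire gives B = μ₀I/(2πd). Distances are d₁ = 0.0371 m and d₂ = 0.0303 m.
B₁ = 7.06×10⁻⁶ T, B₂ = 1.26×10⁻⁴ T.
Between parallel currents the two contributions point in opposite directions, so they subtract. B = |B₁ − B₂| = |7.06×10⁻⁶ − 1.26×10⁻⁴| = 1.19×10⁻⁴ T.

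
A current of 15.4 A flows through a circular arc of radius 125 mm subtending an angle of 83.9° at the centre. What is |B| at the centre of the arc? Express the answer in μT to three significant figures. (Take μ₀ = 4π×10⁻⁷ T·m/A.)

B ≈ 18.0 μT

The Biot–Savart field of a circular arc at its centre is B = μ₀Iφ/(4πR), with φ = 1.464 rad.
B = (4π×10⁻⁷ × 15.4 × 1.464) / (4π × 0.125) = 1.80×10⁻⁵ T.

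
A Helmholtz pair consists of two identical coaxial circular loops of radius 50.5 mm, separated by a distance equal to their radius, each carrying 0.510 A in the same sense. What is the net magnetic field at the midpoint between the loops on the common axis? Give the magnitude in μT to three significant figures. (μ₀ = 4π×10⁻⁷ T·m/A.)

B ≈ 9.08 μT

Each loop contributes B = μ₀IR²/[2(R²+z²)^(3/2)] on the axis, with z measured from that loop.
Loop 1 (z = 0.02525 m): B₁ = 4.54×10⁻⁶ T. Loop 2 (z = 0.02525 m): B₂ = 4.54×10⁻⁶ T.
The fields add: B = B₁ + B₂ = 9.08×10⁻⁶ T.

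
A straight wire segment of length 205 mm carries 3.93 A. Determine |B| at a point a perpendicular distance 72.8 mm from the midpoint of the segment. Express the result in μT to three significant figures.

For a finite straight segment, B = (μ₀I/4πd)(sinθ₁ + sinθ₂), where θ₁, θ₂ are the angles from the perpendicular to each end.
The perpendicular from the point meets the wire at its midpoint, so each end is L/2 = 0.1025 m away along the wire.
sinθ₁ = 0.1025/√(0.1025²+0.0728²) = 0.8153; sinθ₂ = 0.1025/√(0.1025²+0.0728²) = 0.8153.
B = (4π×10⁻⁷ × 3.93) / (4π × 0.0728) × (0.8153 + 0.8153) = 8.80×10⁻⁶ T.

B ≈ 8.80 μT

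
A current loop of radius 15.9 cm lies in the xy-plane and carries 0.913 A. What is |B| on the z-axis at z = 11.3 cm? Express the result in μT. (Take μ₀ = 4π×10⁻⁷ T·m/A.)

On the axis of a circular loop, B = μ₀IR² / [2(R²+z²)^(3/2)].
R² + z² = (0.159)² + (0.113)² = 0.03805 m², and (R²+z²)^(3/2) = 7.42×10⁻³ m³.
B = (4π×10⁻⁷ × 0.913 × 0.02528) / (2 × 7.42×10⁻³) = 1.95×10⁻⁶ T.

B ≈ 1.95 μT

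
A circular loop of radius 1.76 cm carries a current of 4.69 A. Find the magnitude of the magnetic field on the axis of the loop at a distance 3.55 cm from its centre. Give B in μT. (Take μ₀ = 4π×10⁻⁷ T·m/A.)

B ≈ 14.7 μT

On the axis of a circular loop, B = μ₀IR² / [2(R²+z²)^(3/2)].
R² + z² = (0.0176)² + (0.0355)² = 0.00157 m², and (R²+z²)^(3/2) = 6.22×10⁻⁵ m³.
B = (4π×10⁻⁷ × 4.69 × 0.0003098) / (2 × 6.22×10⁻⁵) = 1.47×10⁻⁵ T.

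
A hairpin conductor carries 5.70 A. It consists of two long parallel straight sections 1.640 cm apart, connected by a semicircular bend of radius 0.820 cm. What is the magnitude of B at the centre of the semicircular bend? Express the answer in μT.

The semicircular arc contributes B_arc = μ₀I·π/(4πR) = μ₀I/(4R) = 2.18×10⁻⁴ T.
Each semi-infinite lead is at perpendicular distance R = 0.0082 m from the centre, with the perpendicular foot at its near end, so it contributes μ₀I/(4πR); both point the same way, together 1.39×10⁻⁴ T.
Arc and leads all point the same direction: B = 2.18×10⁻⁴ + 1.39×10⁻⁴ = 3.57×10⁻⁴ T.

B ≈ 357 μT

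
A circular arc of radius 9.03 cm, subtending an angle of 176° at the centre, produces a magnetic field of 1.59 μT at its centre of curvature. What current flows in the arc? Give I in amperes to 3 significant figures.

For a circular arc, B = μ₀Iφ/(4πR) with φ in radians; here φ = 3.072 rad.
So I = 4πRB/(μ₀φ) = 4π × 0.0903 × 1.59×10⁻⁶ / (4π×10⁻⁷ × 3.072) = 0.467 A.

I ≈ 0.467 A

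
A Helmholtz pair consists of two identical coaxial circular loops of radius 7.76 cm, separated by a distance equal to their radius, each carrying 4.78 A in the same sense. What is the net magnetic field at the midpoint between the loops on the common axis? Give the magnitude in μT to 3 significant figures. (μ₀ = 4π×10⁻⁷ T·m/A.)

B ≈ 55.4 μT

Each loop contributes B = μ₀IR²/[2(R²+z²)^(3/2)] on the axis, with z measured from that loop.
Loop 1 (z = 0.0388 m): B₁ = 2.77×10⁻⁵ T. Loop 2 (z = 0.0388 m): B₂ = 2.77×10⁻⁵ T.
The fields add: B = B₁ + B₂ = 5.54×10⁻⁵ T.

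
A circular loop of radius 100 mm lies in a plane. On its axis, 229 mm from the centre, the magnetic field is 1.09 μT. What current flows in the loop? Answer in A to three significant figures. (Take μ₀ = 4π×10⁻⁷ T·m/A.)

I ≈ 2.71 A

On the axis of a loop, B = μ₀IR²/[2(R²+z²)^(3/2)], so I = 2B(R²+z²)^(3/2)/(μ₀R²).
R² + z² = 0.01 + 0.05244 = 0.06244 m²; raised to 3/2 gives 1.56×10⁻² m³.
I = 2 × 1.09×10⁻⁶ × 1.56×10⁻² / (1.26×10⁻⁶ × 0.01) = 2.71 A.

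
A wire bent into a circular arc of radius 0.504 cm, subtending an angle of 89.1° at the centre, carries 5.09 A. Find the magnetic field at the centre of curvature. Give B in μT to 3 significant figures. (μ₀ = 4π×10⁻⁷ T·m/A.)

B ≈ 157 μT

The Biot–Savart field of a circular arc at its centre is B = μ₀Iφ/(4πR), with φ = 1.555 rad.
B = (4π×10⁻⁷ × 5.09 × 1.555) / (4π × 0.00504) = 1.57×10⁻⁴ T.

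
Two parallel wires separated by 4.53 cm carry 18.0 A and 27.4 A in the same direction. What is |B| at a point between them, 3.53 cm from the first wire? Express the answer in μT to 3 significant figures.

B ≈ 446 μT

Each long wire gives B = μ₀I/(2πd). Distances are d₁ = 0.0353 m and d₂ = 0.01 m.
B₁ = 1.02×10⁻⁴ T, B₂ = 5.48×10⁻⁴ T.
Between parallel currents the two contributions point in opposite directions, so they subtract. B = |B₁ − B₂| = |1.02×10⁻⁴ − 5.48×10⁻⁴| = 4.46×10⁻⁴ T.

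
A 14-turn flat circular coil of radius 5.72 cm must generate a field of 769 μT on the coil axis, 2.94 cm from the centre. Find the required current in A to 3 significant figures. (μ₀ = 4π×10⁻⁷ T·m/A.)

For an N-turn coil, B = Nμ₀IR²/[2(R²+z²)^(3/2)] with R = 0.0572 m, z = 0.0294 m, so I = 2B(R²+z²)^(3/2)/(Nμ₀R²) = 2 × 7.69×10⁻⁴ × 2.66×10⁻⁴ / (14 × 4π×10⁻⁷ × 0.003272) = 7.11 A.

I ≈ 7.11 A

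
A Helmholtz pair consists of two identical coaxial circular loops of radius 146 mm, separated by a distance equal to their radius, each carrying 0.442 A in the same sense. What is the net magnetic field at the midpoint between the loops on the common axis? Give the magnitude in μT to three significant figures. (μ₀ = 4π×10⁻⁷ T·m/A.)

B ≈ 2.72 μT

Each loop contributes B = μ₀IR²/[2(R²+z²)^(3/2)] on the axis, with z measured from that loop.
Loop 1 (z = 0.073 m): B₁ = 1.36×10⁻⁶ T. Loop 2 (z = 0.073 m): B₂ = 1.36×10⁻⁶ T.
The fields add: B = B₁ + B₂ = 2.72×10⁻⁶ T.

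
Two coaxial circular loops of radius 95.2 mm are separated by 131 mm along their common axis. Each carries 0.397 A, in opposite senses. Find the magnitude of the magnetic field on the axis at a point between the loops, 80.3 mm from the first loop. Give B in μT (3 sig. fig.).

B ≈ 0.631 μT

Each loop contributes B = μ₀IR²/[2(R²+z²)^(3/2)] on the axis, with z measured from that loop.
Loop 1 (z = 0.0803 m): B₁ = 1.17×10⁻⁶ T. Loop 2 (z = 0.0507 m): B₂ = 1.80×10⁻⁶ T.
The fields oppose: B = |B₁ − B₂| = 6.31×10⁻⁷ T.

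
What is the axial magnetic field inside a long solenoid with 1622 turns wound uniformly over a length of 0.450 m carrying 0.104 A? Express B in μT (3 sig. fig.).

Inside a long solenoid, B = μ₀nI with n = 3604 turns/m.
B = 4π×10⁻⁷ × 3604 × 0.104 = 4.71×10⁻⁴ T.

B ≈ 471 μT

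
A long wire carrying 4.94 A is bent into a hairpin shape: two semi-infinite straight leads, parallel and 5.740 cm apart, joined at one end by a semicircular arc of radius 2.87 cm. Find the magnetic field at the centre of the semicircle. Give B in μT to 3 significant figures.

The semicircular arc contributes B_arc = μ₀I·π/(4πR) = μ₀I/(4R) = 5.41×10⁻⁵ T.
Each semi-infinite lead is at perpendicular distance R = 0.0287 m from the centre, with the perpendicular foot at its near end, so it contributes μ₀I/(4πR); both point the same way, together 3.44×10⁻⁵ T.
Arc and leads all point the same direction: B = 5.41×10⁻⁵ + 3.44×10⁻⁵ = 8.85×10⁻⁵ T.

B ≈ 88.5 μT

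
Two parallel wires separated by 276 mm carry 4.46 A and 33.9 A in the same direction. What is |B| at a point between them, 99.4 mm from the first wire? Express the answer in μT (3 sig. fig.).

Each long wire gives B = μ₀I/(2πd). Distances are d₁ = 0.0994 m and d₂ = 0.1766 m.
B₁ = 8.97×10⁻⁶ T, B₂ = 3.84×10⁻⁵ T.
Between parallel currents the two contributions point in opposite directions, so they subtract. B = |B₁ − B₂| = |8.97×10⁻⁶ − 3.84×10⁻⁵| = 2.94×10⁻⁵ T.

B ≈ 29.4 μT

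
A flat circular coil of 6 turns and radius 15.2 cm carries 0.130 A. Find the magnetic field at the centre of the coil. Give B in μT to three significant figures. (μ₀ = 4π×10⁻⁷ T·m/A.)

For an N-turn flat coil, B = Nμ₀I/(2R) with R = 0.152 m.
B = 6 × 5.37×10⁻⁷ T = 3.22×10⁻⁶ T.

B ≈ 3.22 μT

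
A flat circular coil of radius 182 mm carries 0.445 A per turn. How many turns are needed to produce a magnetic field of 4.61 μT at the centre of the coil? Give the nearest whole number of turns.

N = 3

For an N-turn coil, B = Nμ₀I/(2R). A single turn gives B₁ = 1.54×10⁻⁶ T with R = 0.182 m.
N = B/B₁ = 4.61×10⁻⁶ / 1.54×10⁻⁶ = 3.00.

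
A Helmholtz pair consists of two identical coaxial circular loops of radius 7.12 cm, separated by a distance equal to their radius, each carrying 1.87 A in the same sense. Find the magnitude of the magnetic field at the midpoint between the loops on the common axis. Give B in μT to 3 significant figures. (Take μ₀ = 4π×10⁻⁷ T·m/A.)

Each loop contributes B = μ₀IR²/[2(R²+z²)^(3/2)] on the axis, with z measured from that loop.
Loop 1 (z = 0.0356 m): B₁ = 1.18×10⁻⁵ T. Loop 2 (z = 0.0356 m): B₂ = 1.18×10⁻⁵ T.
The fields add: B = B₁ + B₂ = 2.36×10⁻⁵ T.

B ≈ 23.6 μT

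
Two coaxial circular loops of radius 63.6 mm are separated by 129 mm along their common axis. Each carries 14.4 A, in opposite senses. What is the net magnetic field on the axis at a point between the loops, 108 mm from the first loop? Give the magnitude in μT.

Each loop contributes B = μ₀IR²/[2(R²+z²)^(3/2)] on the axis, with z measured from that loop.
Loop 1 (z = 0.108 m): B₁ = 1.86×10⁻⁵ T. Loop 2 (z = 0.021 m): B₂ = 1.22×10⁻⁴ T.
The fields oppose: B = |B₁ − B₂| = 1.03×10⁻⁴ T.

B ≈ 103 μT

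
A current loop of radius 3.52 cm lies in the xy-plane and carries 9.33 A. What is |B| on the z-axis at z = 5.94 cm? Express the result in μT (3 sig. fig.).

B ≈ 22.1 μT

On the axis of a circular loop, B = μ₀IR² / [2(R²+z²)^(3/2)].
R² + z² = (0.0352)² + (0.0594)² = 0.004767 m², and (R²+z²)^(3/2) = 3.29×10⁻⁴ m³.
B = (4π×10⁻⁷ × 9.33 × 0.001239) / (2 × 3.29×10⁻⁴) = 2.21×10⁻⁵ T.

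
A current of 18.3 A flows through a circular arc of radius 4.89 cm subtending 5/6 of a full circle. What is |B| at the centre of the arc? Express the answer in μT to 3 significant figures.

B ≈ 196 μT

The Biot–Savart field of a circular arc at its centre is B = μ₀Iφ/(4πR), with φ = 5.236 rad.
B = (4π×10⁻⁷ × 18.3 × 5.236) / (4π × 0.0489) = 1.96×10⁻⁴ T.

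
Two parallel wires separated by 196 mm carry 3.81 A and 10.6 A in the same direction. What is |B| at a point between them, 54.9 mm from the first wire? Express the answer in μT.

B ≈ 1.15 μT

Each long wire gives B = μ₀I/(2πd). Distances are d₁ = 0.0549 m and d₂ = 0.1411 m.
B₁ = 1.39×10⁻⁵ T, B₂ = 1.50×10⁻⁵ T.
Between parallel currents the two contributions point in opposite directions, so they subtract. B = |B₁ − B₂| = |1.39×10⁻⁵ − 1.50×10⁻⁵| = 1.15×10⁻⁶ T.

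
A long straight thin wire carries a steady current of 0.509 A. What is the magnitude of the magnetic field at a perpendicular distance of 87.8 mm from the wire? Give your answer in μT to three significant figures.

B ≈ 1.16 μT

For an infinitely long straight wire, B = μ₀I/(2πd).
B = (4π×10⁻⁷ × 0.509) / (2π × 0.0878) = 1.16×10⁻⁶ T.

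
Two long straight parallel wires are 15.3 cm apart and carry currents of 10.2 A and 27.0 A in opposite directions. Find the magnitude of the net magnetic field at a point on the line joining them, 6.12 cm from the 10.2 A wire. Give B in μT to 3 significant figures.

B ≈ 92.2 μT

Each long wire gives B = μ₀I/(2πd). Distances are d₁ = 0.0612 m and d₂ = 0.0918 m.
B₁ = 3.33×10⁻⁵ T, B₂ = 5.88×10⁻⁵ T.
Between antiparallel currents both contributions point the same way, so they add. B = B₁ + B₂ = 3.33×10⁻⁵ + 5.88×10⁻⁵ = 9.22×10⁻⁵ T.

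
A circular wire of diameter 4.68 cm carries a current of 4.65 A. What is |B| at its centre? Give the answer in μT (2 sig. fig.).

B ≈ 120 μT

At the centre of a circular loop the Biot–Savart law gives B = μ₀I/(2R) (so R = 0.0234 m).
B = (4π×10⁻⁷ × 4.65) / (2 × 0.0234) = 1.25×10⁻⁴ T.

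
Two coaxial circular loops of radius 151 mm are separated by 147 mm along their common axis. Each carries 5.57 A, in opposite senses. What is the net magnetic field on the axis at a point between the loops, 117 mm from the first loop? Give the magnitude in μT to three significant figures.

Each loop contributes B = μ₀IR²/[2(R²+z²)^(3/2)] on the axis, with z measured from that loop.
Loop 1 (z = 0.117 m): B₁ = 1.14×10⁻⁵ T. Loop 2 (z = 0.03 m): B₂ = 2.19×10⁻⁵ T.
The fields oppose: B = |B₁ − B₂| = 1.04×10⁻⁵ T.

B ≈ 10.4 μT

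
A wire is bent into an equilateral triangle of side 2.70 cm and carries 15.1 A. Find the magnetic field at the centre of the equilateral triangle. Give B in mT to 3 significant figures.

B ≈ 1.01 mT

Each side is a finite straight segment at perpendicular distance d = a/(2 tan(π/3)) = 0.007794 m from the centre, with end-angles ±π/3.
One side contributes B₁ = (μ₀I/4πd)·2 sin(π/3) = 3.36×10⁻⁴ T.
All 3 sides add in the same direction: B = 3 × 3.36×10⁻⁴ = 1.01×10⁻³ T.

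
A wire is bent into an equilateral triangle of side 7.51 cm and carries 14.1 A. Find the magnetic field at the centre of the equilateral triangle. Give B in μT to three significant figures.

B ≈ 338 μT

Each side is a finite straight segment at perpendicular distance d = a/(2 tan(π/3)) = 0.02168 m from the centre, with end-angles ±π/3.
One side contributes B₁ = (μ₀I/4πd)·2 sin(π/3) = 1.13×10⁻⁴ T.
All 3 sides add in the same direction: B = 3 × 1.13×10⁻⁴ = 3.38×10⁻⁴ T.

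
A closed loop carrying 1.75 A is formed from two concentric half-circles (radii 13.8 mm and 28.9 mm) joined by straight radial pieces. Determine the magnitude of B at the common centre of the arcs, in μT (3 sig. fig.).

B ≈ 20.8 μT

The radial connectors point toward the centre, so dl × r̂ = 0 and they contribute nothing.
Each semicircle gives μ₀I/(4R): inner arc 3.98×10⁻⁵ T, outer arc 1.90×10⁻⁵ T.
The two arcs carry current in opposite angular senses, so their fields oppose: B = |3.98×10⁻⁵ − 1.90×10⁻⁵| = 2.08×10⁻⁵ T.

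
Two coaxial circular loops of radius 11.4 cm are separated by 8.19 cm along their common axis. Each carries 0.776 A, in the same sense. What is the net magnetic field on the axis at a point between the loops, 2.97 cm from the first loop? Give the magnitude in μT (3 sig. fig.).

B ≈ 7.09 μT

Each loop contributes B = μ₀IR²/[2(R²+z²)^(3/2)] on the axis, with z measured from that loop.
Loop 1 (z = 0.0297 m): B₁ = 3.88×10⁻⁶ T. Loop 2 (z = 0.0522 m): B₂ = 3.21×10⁻⁶ T.
The fields add: B = B₁ + B₂ = 7.09×10⁻⁶ T.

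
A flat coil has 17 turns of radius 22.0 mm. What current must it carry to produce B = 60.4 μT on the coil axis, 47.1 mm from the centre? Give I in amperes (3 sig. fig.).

I ≈ 1.64 A

For an N-turn coil, B = Nμ₀IR²/[2(R²+z²)^(3/2)] with R = 0.022 m, z = 0.0471 m, so I = 2B(R²+z²)^(3/2)/(Nμ₀R²) = 2 × 6.04×10⁻⁵ × 1.40×10⁻⁴ / (17 × 4π×10⁻⁷ × 0.000484) = 1.64 A.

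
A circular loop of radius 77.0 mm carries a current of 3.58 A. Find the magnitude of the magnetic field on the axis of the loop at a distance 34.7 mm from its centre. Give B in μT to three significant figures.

On the axis of a circular loop, B = μ₀IR² / [2(R²+z²)^(3/2)].
R² + z² = (0.077)² + (0.0347)² = 0.007133 m², and (R²+z²)^(3/2) = 6.02×10⁻⁴ m³.
B = (4π×10⁻⁷ × 3.58 × 0.005929) / (2 × 6.02×10⁻⁴) = 2.21×10⁻⁵ T.

B ≈ 22.1 μT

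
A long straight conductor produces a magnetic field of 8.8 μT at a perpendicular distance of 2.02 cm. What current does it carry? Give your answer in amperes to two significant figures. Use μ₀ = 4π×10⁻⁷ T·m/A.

For a long straight wire B = μ₀I/(2πd), so I = 2πdB/μ₀.
I = 2π × 0.0202 × 8.80×10⁻⁶ / (4π×10⁻⁷) = 0.889 A.

I ≈ 0.89 A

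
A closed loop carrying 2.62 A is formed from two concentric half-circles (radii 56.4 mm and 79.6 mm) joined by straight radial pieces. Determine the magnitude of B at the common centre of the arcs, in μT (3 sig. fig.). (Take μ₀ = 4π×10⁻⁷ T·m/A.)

The radial connectors point toward the centre, so dl × r̂ = 0 and they contribute nothing.
Each semicircle gives μ₀I/(4R): inner arc 1.46×10⁻⁵ T, outer arc 1.03×10⁻⁵ T.
The two arcs carry current in opposite angular senses, so their fields oppose: B = |1.46×10⁻⁵ − 1.03×10⁻⁵| = 4.25×10⁻⁶ T.

B ≈ 4.25 μT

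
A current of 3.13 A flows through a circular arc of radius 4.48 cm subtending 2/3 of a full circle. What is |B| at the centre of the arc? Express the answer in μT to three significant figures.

B ≈ 29.3 μT

The Biot–Savart field of a circular arc at its centre is B = μ₀Iφ/(4πR), with φ = 4.189 rad.
B = (4π×10⁻⁷ × 3.13 × 4.189) / (4π × 0.0448) = 2.93×10⁻⁵ T.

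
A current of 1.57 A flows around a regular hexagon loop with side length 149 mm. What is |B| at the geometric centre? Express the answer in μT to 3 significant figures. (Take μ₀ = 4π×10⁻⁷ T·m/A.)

Each side is a finite straight segment at perpendicular distance d = a/(2 tan(π/6)) = 0.129 m from the centre, with end-angles ±π/6.
One side contributes B₁ = (μ₀I/4πd)·2 sin(π/6) = 1.22×10⁻⁶ T.
All 6 sides add in the same direction: B = 6 × 1.22×10⁻⁶ = 7.30×10⁻⁶ T.

B ≈ 7.30 μT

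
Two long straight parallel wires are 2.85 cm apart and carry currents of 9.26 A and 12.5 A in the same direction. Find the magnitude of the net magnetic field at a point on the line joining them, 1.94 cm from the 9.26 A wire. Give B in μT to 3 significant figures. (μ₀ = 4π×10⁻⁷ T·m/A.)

B ≈ 179 μT

Each long wire gives B = μ₀I/(2πd). Distances are d₁ = 0.0194 m and d₂ = 0.0091 m.
B₁ = 9.55×10⁻⁵ T, B₂ = 2.75×10⁻⁴ T.
Between parallel currents the two contributions point in opposite directions, so they subtract. B = |B₁ − B₂| = |9.55×10⁻⁵ − 2.75×10⁻⁴| = 1.79×10⁻⁴ T.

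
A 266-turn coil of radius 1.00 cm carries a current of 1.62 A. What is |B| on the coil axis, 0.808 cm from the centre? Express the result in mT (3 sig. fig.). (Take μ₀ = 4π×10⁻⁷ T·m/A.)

For an N-turn flat coil, B = Nμ₀IR²/[2(R²+z²)^(3/2)] with R = 0.01 m, z = 0.00808 m.
B = 266 × 4.79×10⁻⁵ T = 1.27×10⁻² T.

B ≈ 12.7 mT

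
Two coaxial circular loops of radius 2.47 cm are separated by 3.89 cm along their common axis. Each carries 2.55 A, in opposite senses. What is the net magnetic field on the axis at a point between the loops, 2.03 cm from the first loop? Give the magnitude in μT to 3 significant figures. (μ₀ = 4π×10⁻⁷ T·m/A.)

Each loop contributes B = μ₀IR²/[2(R²+z²)^(3/2)] on the axis, with z measured from that loop.
Loop 1 (z = 0.0203 m): B₁ = 2.99×10⁻⁵ T. Loop 2 (z = 0.0186 m): B₂ = 3.31×10⁻⁵ T.
The fields oppose: B = |B₁ − B₂| = 3.16×10⁻⁶ T.

B ≈ 3.16 μT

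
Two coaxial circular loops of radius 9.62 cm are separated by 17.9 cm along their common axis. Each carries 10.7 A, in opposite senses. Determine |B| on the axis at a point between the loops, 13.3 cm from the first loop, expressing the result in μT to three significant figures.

Each loop contributes B = μ₀IR²/[2(R²+z²)^(3/2)] on the axis, with z measured from that loop.
Loop 1 (z = 0.133 m): B₁ = 1.41×10⁻⁵ T. Loop 2 (z = 0.046 m): B₂ = 5.13×10⁻⁵ T.
The fields oppose: B = |B₁ − B₂| = 3.72×10⁻⁵ T.

B ≈ 37.2 μT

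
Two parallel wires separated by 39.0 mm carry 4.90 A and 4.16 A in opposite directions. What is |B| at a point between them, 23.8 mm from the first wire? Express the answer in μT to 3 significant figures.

B ≈ 95.9 μT

Each long wire gives B = μ₀I/(2πd). Distances are d₁ = 0.0238 m and d₂ = 0.0152 m.
B₁ = 4.12×10⁻⁵ T, B₂ = 5.47×10⁻⁵ T.
Between antiparallel currents both contributions point the same way, so they add. B = B₁ + B₂ = 4.12×10⁻⁵ + 5.47×10⁻⁵ = 9.59×10⁻⁵ T.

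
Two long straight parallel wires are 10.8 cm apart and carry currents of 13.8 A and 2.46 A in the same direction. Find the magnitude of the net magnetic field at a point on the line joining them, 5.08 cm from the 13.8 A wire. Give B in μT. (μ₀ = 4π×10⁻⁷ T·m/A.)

Each long wire gives B = μ₀I/(2πd). Distances are d₁ = 0.0508 m and d₂ = 0.0572 m.
B₁ = 5.43×10⁻⁵ T, B₂ = 8.60×10⁻⁶ T.
Between parallel currents the two contributions point in opposite directions, so they subtract. B = |B₁ − B₂| = |5.43×10⁻⁵ − 8.60×10⁻⁶| = 4.57×10⁻⁵ T.

B ≈ 45.7 μT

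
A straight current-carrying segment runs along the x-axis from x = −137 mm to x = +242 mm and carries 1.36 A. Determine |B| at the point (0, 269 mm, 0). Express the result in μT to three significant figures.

For a finite straight segment, B = (μ₀I/4πd)(sinθ₁ + sinθ₂), where θ₁, θ₂ are the angles from the perpendicular to each end.
The perpendicular distance is d = 0.269 m; the end-offsets along the wire are a = 0.137 m and b = 0.242 m.
sinθ₁ = 0.137/√(0.137²+0.269²) = 0.4538; sinθ₂ = 0.242/√(0.242²+0.269²) = 0.6688.
B = (4π×10⁻⁷ × 1.36) / (4π × 0.269) × (0.4538 + 0.6688) = 5.68×10⁻⁷ T.

B ≈ 0.568 μT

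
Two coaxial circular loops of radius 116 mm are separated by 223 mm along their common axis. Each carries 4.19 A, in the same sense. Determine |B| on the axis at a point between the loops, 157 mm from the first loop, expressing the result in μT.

Each loop contributes B = μ₀IR²/[2(R²+z²)^(3/2)] on the axis, with z measured from that loop.
Loop 1 (z = 0.157 m): B₁ = 4.76×10⁻⁶ T. Loop 2 (z = 0.066 m): B₂ = 1.49×10⁻⁵ T.
The fields add: B = B₁ + B₂ = 1.97×10⁻⁵ T.

B ≈ 19.7 μT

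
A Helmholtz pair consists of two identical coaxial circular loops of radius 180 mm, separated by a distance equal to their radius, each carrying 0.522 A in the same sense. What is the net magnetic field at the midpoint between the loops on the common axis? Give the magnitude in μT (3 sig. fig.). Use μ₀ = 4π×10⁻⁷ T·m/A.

B ≈ 2.61 μT

Each loop contributes B = μ₀IR²/[2(R²+z²)^(3/2)] on the axis, with z measured from that loop.
Loop 1 (z = 0.09 m): B₁ = 1.30×10⁻⁶ T. Loop 2 (z = 0.09 m): B₂ = 1.30×10⁻⁶ T.
The fields add: B = B₁ + B₂ = 2.61×10⁻⁶ T.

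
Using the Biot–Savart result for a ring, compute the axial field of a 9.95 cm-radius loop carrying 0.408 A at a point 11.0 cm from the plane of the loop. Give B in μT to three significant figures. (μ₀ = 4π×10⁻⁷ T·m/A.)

On the axis of a circular loop, B = μ₀IR² / [2(R²+z²)^(3/2)].
R² + z² = (0.0995)² + (0.11)² = 0.022 m², and (R²+z²)^(3/2) = 3.26×10⁻³ m³.
B = (4π×10⁻⁷ × 0.408 × 0.0099) / (2 × 3.26×10⁻³) = 7.78×10⁻⁷ T.

B ≈ 0.778 μT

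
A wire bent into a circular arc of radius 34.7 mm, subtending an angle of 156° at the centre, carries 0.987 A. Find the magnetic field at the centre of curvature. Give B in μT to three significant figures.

The Biot–Savart field of a circular arc at its centre is B = μ₀Iφ/(4πR), with φ = 2.723 rad.
B = (4π×10⁻⁷ × 0.987 × 2.723) / (4π × 0.0347) = 7.74×10⁻⁶ T.

B ≈ 7.74 μT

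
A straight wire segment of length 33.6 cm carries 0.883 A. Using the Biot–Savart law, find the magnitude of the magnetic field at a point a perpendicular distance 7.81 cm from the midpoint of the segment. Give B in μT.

For a finite straight segment, B = (μ₀I/4πd)(sinθ₁ + sinθ₂), where θ₁, θ₂ are the angles from the perpendicular to each end.
The perpendicular from the point meets the wire at its midpoint, so each end is L/2 = 0.168 m away along the wire.
sinθ₁ = 0.168/√(0.168²+0.0781²) = 0.9068; sinθ₂ = 0.168/√(0.168²+0.0781²) = 0.9068.
B = (4π×10⁻⁷ × 0.883) / (4π × 0.0781) × (0.9068 + 0.9068) = 2.05×10⁻⁶ T.

B ≈ 2.05 μT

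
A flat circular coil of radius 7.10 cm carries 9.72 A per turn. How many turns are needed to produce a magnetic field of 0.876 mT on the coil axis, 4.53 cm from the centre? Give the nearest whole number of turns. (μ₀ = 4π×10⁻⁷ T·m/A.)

For an N-turn coil, B = Nμ₀IR²/[2(R²+z²)^(3/2)]. A single turn gives B₁ = 5.15×10⁻⁵ T with R = 0.071 m, z = 0.0453 m.
N = B/B₁ = 8.76×10⁻⁴ / 5.15×10⁻⁵ = 17.00.

N = 17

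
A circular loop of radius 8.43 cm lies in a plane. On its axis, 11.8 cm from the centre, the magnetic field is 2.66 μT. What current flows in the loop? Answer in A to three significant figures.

On the axis of a loop, B = μ₀IR²/[2(R²+z²)^(3/2)], so I = 2B(R²+z²)^(3/2)/(μ₀R²).
R² + z² = 0.007106 + 0.01392 = 0.02103 m²; raised to 3/2 gives 3.05×10⁻³ m³.
I = 2 × 2.66×10⁻⁶ × 3.05×10⁻³ / (1.26×10⁻⁶ × 0.007106) = 1.82 A.

I ≈ 1.82 A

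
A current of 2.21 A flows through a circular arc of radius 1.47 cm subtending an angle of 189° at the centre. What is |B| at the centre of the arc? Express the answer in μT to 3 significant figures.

B ≈ 49.6 μT

The Biot–Savart field of a circular arc at its centre is B = μ₀Iφ/(4πR), with φ = 3.299 rad.
B = (4π×10⁻⁷ × 2.21 × 3.299) / (4π × 0.0147) = 4.96×10⁻⁵ T.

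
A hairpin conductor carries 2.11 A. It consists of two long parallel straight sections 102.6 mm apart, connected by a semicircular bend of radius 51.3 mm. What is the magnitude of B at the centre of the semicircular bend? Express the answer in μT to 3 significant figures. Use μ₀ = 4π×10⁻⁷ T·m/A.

The semicircular arc contributes B_arc = μ₀I·π/(4πR) = μ₀I/(4R) = 1.29×10⁻⁵ T.
Each semi-infinite lead is at perpendicular distance R = 0.0513 m from the centre, with the perpendicular foot at its near end, so it contributes μ₀I/(4πR); both point the same way, together 8.23×10⁻⁶ T.
Arc and leads all point the same direction: B = 1.29×10⁻⁵ + 8.23×10⁻⁶ = 2.11×10⁻⁵ T.

B ≈ 21.1 μT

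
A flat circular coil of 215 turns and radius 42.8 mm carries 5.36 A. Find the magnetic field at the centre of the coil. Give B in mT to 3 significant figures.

B ≈ 16.9 mT

For an N-turn flat coil, B = Nμ₀I/(2R) with R = 0.0428 m.
B = 215 × 7.87×10⁻⁵ T = 1.69×10⁻² T.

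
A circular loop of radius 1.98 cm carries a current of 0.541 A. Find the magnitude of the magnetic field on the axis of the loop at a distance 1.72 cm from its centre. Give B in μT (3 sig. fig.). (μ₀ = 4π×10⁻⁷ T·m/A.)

On the axis of a circular loop, B = μ₀IR² / [2(R²+z²)^(3/2)].
R² + z² = (0.0198)² + (0.0172)² = 0.0006879 m², and (R²+z²)^(3/2) = 1.80×10⁻⁵ m³.
B = (4π×10⁻⁷ × 0.541 × 0.000392) / (2 × 1.80×10⁻⁵) = 7.39×10⁻⁶ T.

B ≈ 7.39 μT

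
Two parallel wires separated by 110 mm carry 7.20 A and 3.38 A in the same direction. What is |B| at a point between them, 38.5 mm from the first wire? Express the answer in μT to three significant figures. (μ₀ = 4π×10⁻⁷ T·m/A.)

B ≈ 27.9 μT

Each long wire gives B = μ₀I/(2πd). Distances are d₁ = 0.0385 m and d₂ = 0.0715 m.
B₁ = 3.74×10⁻⁵ T, B₂ = 9.45×10⁻⁶ T.
Between parallel currents the two contributions point in opposite directions, so they subtract. B = |B₁ − B₂| = |3.74×10⁻⁵ − 9.45×10⁻⁶| = 2.79×10⁻⁵ T.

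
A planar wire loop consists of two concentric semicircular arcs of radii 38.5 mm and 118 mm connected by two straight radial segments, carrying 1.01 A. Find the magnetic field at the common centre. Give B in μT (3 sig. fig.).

B ≈ 5.55 μT

The radial connectors point toward the centre, so dl × r̂ = 0 and they contribute nothing.
Each semicircle gives μ₀I/(4R): inner arc 8.24×10⁻⁶ T, outer arc 2.69×10⁻⁶ T.
The two arcs carry current in opposite angular senses, so their fields oppose: B = |8.24×10⁻⁶ − 2.69×10⁻⁶| = 5.55×10⁻⁶ T.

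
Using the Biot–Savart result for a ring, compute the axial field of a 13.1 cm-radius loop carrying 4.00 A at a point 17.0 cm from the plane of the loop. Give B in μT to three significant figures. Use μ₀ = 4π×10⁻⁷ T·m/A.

On the axis of a circular loop, B = μ₀IR² / [2(R²+z²)^(3/2)].
R² + z² = (0.131)² + (0.17)² = 0.04606 m², and (R²+z²)^(3/2) = 9.89×10⁻³ m³.
B = (4π×10⁻⁷ × 4.00 × 0.01716) / (2 × 9.89×10⁻³) = 4.36×10⁻⁶ T.

B ≈ 4.36 μT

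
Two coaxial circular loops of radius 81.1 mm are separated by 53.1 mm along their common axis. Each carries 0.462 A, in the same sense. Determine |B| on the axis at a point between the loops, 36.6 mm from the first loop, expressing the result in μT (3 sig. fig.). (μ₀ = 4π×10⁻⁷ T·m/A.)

B ≈ 6.08 μT

Each loop contributes B = μ₀IR²/[2(R²+z²)^(3/2)] on the axis, with z measured from that loop.
Loop 1 (z = 0.0366 m): B₁ = 2.71×10⁻⁶ T. Loop 2 (z = 0.0165 m): B₂ = 3.37×10⁻⁶ T.
The fields add: B = B₁ + B₂ = 6.08×10⁻⁶ T.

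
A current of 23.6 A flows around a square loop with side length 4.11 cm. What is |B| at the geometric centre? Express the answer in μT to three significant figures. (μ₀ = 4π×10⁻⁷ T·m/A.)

Each side is a finite straight segment at perpendicular distance d = a/(2 tan(π/4)) = 0.02055 m from the centre, with end-angles ±π/4.
One side contributes B₁ = (μ₀I/4πd)·2 sin(π/4) = 1.62×10⁻⁴ T.
All 4 sides add in the same direction: B = 4 × 1.62×10⁻⁴ = 6.50×10⁻⁴ T.

B ≈ 650 μT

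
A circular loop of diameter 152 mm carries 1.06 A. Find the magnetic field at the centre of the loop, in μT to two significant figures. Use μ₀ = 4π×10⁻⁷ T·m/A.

B ≈ 8.8 μT

At the centre of a circular loop the Biot–Savart law gives B = μ₀I/(2R) (so R = 0.076 m).
B = (4π×10⁻⁷ × 1.06) / (2 × 0.076) = 8.76×10⁻⁶ T.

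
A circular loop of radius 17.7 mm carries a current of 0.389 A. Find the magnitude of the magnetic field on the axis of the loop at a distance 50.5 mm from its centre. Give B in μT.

B ≈ 0.500 μT

On the axis of a circular loop, B = μ₀IR² / [2(R²+z²)^(3/2)].
R² + z² = (0.0177)² + (0.0505)² = 0.002864 m², and (R²+z²)^(3/2) = 1.53×10⁻⁴ m³.
B = (4π×10⁻⁷ × 0.389 × 0.0003133) / (2 × 1.53×10⁻⁴) = 5.00×10⁻⁷ T.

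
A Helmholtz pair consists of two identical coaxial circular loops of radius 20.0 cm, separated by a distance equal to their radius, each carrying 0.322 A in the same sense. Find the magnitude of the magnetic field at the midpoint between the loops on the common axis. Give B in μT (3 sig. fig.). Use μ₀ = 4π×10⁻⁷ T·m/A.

B ≈ 1.45 μT

Each loop contributes B = μ₀IR²/[2(R²+z²)^(3/2)] on the axis, with z measured from that loop.
Loop 1 (z = 0.1 m): B₁ = 7.24×10⁻⁷ T. Loop 2 (z = 0.1 m): B₂ = 7.24×10⁻⁷ T.
The fields add: B = B₁ + B₂ = 1.45×10⁻⁶ T.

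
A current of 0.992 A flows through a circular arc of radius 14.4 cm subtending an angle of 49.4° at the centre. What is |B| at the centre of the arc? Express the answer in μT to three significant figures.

The Biot–Savart field of a circular arc at its centre is B = μ₀Iφ/(4πR), with φ = 0.8622 rad.
B = (4π×10⁻⁷ × 0.992 × 0.8622) / (4π × 0.144) = 5.94×10⁻⁷ T.

B ≈ 0.594 μT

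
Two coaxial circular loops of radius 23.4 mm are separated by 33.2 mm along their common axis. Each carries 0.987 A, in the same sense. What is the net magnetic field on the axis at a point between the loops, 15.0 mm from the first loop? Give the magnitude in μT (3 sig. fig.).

B ≈ 28.8 μT

Each loop contributes B = μ₀IR²/[2(R²+z²)^(3/2)] on the axis, with z measured from that loop.
Loop 1 (z = 0.015 m): B₁ = 1.58×10⁻⁵ T. Loop 2 (z = 0.0182 m): B₂ = 1.30×10⁻⁵ T.
The fields add: B = B₁ + B₂ = 2.88×10⁻⁵ T.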